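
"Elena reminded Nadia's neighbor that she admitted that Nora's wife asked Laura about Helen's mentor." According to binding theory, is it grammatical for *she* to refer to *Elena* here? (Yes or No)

*Elena* is an R-expression; Principle C requires it to be free (not bound by any c-commanding expression).
— she: subject of the clause headed by 'admitted'; the pronoun does not c-command the R-expression — coreference allowed.

Yes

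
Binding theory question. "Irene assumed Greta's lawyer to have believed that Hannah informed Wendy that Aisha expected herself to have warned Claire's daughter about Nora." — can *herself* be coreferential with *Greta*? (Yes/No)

No

*herself* is a reflexive; Principle A requires it to be bound within its binding domain — the clause headed by 'expected'.
— Greta: possessor inside the subject DP of the clause headed by 'believed'; does not c-command the reflexive — cannot bind it (Principle A).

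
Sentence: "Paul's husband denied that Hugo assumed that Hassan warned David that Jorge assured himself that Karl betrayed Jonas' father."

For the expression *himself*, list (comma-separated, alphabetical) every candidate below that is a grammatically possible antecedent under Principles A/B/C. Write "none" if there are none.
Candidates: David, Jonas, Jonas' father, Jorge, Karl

Jorge

*himself* is a reflexive; Principle A requires it to be bound within its binding domain — the clause headed by 'assured'.
— David: object of the clause headed by 'warned'; c-commands the reflexive but lies outside its binding domain — cannot bind it (Principle A).
— Jonas: possessor inside the object DP of the clause headed by 'betrayed'; does not c-command the reflexive — cannot bind it (Principle A).
— Jonas' father: object of the clause headed by 'betrayed'; does not c-command the reflexive — cannot bind it (Principle A).
— Jorge: subject of the clause headed by 'assured'; c-commands the reflexive within its binding domain — allowed (Principle A).
— Karl: subject of the clause headed by 'betrayed'; does not c-command the reflexive — cannot bind it (Principle A).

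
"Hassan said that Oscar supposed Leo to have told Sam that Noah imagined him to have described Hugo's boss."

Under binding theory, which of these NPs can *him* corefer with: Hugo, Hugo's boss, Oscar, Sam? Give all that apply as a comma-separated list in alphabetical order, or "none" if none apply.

Oscar, Sam

*him* is a pronoun; Principle B requires it to be free in its binding domain — the clause headed by 'imagined'.
— Hugo: possessor inside the object DP of the clause headed by 'described'; is c-commanded by the pronoun; coreference would bind this R-expression — blocked (Principle C).
— Hugo's boss: object of the clause headed by 'described'; is c-commanded by the pronoun; coreference would bind this R-expression — blocked (Principle C).
— Oscar: subject of the clause headed by 'supposed'; c-commands the pronoun but lies outside its binding domain — allowed.
— Sam: object of the clause headed by 'told'; c-commands the pronoun but lies outside its binding domain — allowed.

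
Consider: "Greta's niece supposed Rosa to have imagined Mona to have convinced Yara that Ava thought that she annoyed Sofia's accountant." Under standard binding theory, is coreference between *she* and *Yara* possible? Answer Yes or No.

*Yara* is an R-expression; Principle C requires it to be free (not bound by any c-commanding expression).
— she: subject of the clause headed by 'annoyed'; the pronoun does not c-command the R-expression — coreference allowed.

Yes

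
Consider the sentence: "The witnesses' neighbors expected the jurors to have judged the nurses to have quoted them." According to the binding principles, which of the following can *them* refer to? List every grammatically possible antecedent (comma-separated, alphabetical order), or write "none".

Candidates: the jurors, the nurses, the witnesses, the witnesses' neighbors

*them* is a pronoun; Principle B requires it to be free in its binding domain — the clause headed by 'quoted'.
— the jurors: subject of the clause headed by 'judged'; c-commands the pronoun but lies outside its binding domain — allowed.
— the nurses: subject of the clause headed by 'quoted'; c-commands the pronoun within its binding domain — blocked (Principle B).
— the witnesses: possessor inside the subject DP of the matrix clause; does not c-command the pronoun — Principle B does not apply; allowed.
— the witnesses' neighbors: subject of the matrix clause; c-commands the pronoun but lies outside its binding domain — allowed.

the jurors, the witnesses, the witnesses' neighbors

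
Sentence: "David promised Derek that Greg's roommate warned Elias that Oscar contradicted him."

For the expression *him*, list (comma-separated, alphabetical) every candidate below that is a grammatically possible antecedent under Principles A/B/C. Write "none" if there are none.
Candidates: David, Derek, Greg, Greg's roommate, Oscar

*him* is a pronoun; Principle B requires it to be free in its binding domain — the clause headed by 'contradicted'.
— David: subject of the matrix clause; c-commands the pronoun but lies outside its binding domain — allowed.
— Derek: object of the matrix clause; c-commands the pronoun but lies outside its binding domain — allowed.
— Greg: possessor inside the subject DP of the clause headed by 'warned'; does not c-command the pronoun — Principle B does not apply; allowed.
— Greg's roommate: subject of the clause headed by 'warned'; c-commands the pronoun but lies outside its binding domain — allowed.
— Oscar: subject of the clause headed by 'contradicted'; c-commands the pronoun within its binding domain — blocked (Principle B).

David, Derek, Greg, Greg's roommate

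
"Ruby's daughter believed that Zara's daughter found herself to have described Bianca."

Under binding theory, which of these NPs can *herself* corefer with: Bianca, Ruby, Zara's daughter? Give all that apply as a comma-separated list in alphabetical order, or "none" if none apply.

*herself* is a reflexive; Principle A requires it to be bound within its binding domain — the clause headed by 'found'.
— Bianca: object of the clause headed by 'described'; does not c-command the reflexive — cannot bind it (Principle A).
— Ruby: possessor inside the subject DP of the matrix clause; does not c-command the reflexive — cannot bind it (Principle A).
— Zara's daughter: subject of the clause headed by 'found'; c-commands the reflexive within its binding domain — allowed (Principle A).

Zara's daughter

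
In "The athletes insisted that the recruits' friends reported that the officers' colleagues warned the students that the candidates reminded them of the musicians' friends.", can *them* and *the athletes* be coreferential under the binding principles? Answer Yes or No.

*the athletes* is an R-expression; Principle C requires it to be free (not bound by any c-commanding expression).
— them: object of the clause headed by 'reminded'; the pronoun does not c-command the R-expression — coreference allowed.

Yes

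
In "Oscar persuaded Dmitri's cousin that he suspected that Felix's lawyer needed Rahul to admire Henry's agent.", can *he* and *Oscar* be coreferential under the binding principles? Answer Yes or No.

*Oscar* is an R-expression; Principle C requires it to be free (not bound by any c-commanding expression).
— he: subject of the clause headed by 'suspected'; the pronoun does not c-command the R-expression — coreference allowed.

Yes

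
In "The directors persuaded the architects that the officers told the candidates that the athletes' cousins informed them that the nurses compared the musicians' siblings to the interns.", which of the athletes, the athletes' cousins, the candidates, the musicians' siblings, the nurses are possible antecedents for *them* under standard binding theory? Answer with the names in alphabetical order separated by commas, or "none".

*them* is a pronoun; Principle B requires it to be free in its binding domain — the clause headed by 'informed'.
— the athletes: possessor inside the subject DP of the clause headed by 'informed'; does not c-command the pronoun — Principle B does not apply; allowed.
— the athletes' cousins: subject of the clause headed by 'informed'; c-commands the pronoun within its binding domain — blocked (Principle B).
— the candidates: object of the clause headed by 'told'; c-commands the pronoun but lies outside its binding domain — allowed.
— the musicians' siblings: object of the clause headed by 'compared'; is c-commanded by the pronoun; coreference would bind this R-expression — blocked (Principle C).
— the nurses: subject of the clause headed by 'compared'; is c-commanded by the pronoun; coreference would bind this R-expression — blocked (Principle C).

the athletes, the candidates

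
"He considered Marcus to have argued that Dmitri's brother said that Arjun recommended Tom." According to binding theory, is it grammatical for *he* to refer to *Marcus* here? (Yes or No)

No

*Marcus* is an R-expression; Principle C requires it to be free (not bound by any c-commanding expression).
— he: subject of the matrix clause; the pronoun c-commands the R-expression — coreference blocked (Principle C).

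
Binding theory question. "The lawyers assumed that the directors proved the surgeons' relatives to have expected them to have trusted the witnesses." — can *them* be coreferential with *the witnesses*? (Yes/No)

*them* is a pronoun; Principle B requires it to be free in its binding domain — the clause headed by 'expected'.
— the witnesses: object of the clause headed by 'trusted'; is c-commanded by the pronoun; coreference would bind this R-expression — blocked (Principle C).

No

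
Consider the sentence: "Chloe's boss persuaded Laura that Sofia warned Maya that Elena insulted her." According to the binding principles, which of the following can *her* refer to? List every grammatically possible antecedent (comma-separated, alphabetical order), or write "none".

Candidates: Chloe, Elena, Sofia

Chloe, Sofia

*her* is a pronoun; Principle B requires it to be free in its binding domain — the clause headed by 'insulted'.
— Chloe: possessor inside the subject DP of the matrix clause; does not c-command the pronoun — Principle B does not apply; allowed.
— Elena: subject of the clause headed by 'insulted'; c-commands the pronoun within its binding domain — blocked (Principle B).
— Sofia: subject of the clause headed by 'warned'; c-commands the pronoun but lies outside its binding domain — allowed.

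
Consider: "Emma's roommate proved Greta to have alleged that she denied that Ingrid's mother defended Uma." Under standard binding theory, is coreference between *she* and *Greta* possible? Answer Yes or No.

*Greta* is an R-expression; Principle C requires it to be free (not bound by any c-commanding expression).
— she: subject of the clause headed by 'denied'; the pronoun does not c-command the R-expression — coreference allowed.

Yes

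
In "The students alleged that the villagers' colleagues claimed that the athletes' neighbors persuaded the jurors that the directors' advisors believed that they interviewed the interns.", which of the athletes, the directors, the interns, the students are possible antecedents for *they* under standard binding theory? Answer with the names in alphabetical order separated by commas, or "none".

the athletes, the directors, the students

*they* is a pronoun; Principle B requires it to be free in its binding domain — the clause headed by 'interviewed'.
— the athletes: possessor inside the subject DP of the clause headed by 'persuaded'; does not c-command the pronoun — Principle B does not apply; allowed.
— the directors: possessor inside the subject DP of the clause headed by 'believed'; does not c-command the pronoun — Principle B does not apply; allowed.
— the interns: object of the clause headed by 'interviewed'; is c-commanded by the pronoun; coreference would bind this R-expression — blocked (Principle C).
— the students: subject of the matrix clause; c-commands the pronoun but lies outside its binding domain — allowed.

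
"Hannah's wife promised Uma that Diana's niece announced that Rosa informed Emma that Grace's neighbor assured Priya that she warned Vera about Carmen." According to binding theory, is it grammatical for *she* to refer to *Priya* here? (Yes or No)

*Priya* is an R-expression; Principle C requires it to be free (not bound by any c-commanding expression).
— she: subject of the clause headed by 'warned'; the pronoun does not c-command the R-expression — coreference allowed.

Yes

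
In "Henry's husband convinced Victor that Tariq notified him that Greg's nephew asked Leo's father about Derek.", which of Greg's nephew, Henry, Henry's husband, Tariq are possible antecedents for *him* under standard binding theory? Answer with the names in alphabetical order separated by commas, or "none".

Henry, Henry's husband

*him* is a pronoun; Principle B requires it to be free in its binding domain — the clause headed by 'notified'.
— Greg's nephew: subject of the clause headed by 'asked'; is c-commanded by the pronoun; coreference would bind this R-expression — blocked (Principle C).
— Henry: possessor inside the subject DP of the matrix clause; does not c-command the pronoun — Principle B does not apply; allowed.
— Henry's husband: subject of the matrix clause; c-commands the pronoun but lies outside its binding domain — allowed.
— Tariq: subject of the clause headed by 'notified'; c-commands the pronoun within its binding domain — blocked (Principle B).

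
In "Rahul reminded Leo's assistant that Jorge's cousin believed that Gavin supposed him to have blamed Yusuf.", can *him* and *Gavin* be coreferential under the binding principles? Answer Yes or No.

No

*Gavin* is an R-expression; Principle C requires it to be free (not bound by any c-commanding expression).
— him: subject of the clause headed by 'blamed'; the R-expression locally c-commands the pronoun — coreference blocked (Principle B on the pronoun).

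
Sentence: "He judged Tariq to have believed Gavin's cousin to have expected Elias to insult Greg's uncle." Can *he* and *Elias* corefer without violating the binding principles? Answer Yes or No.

*Elias* is an R-expression; Principle C requires it to be free (not bound by any c-commanding expression).
— he: subject of the matrix clause; the pronoun c-commands the R-expression — coreference blocked (Principle C).

No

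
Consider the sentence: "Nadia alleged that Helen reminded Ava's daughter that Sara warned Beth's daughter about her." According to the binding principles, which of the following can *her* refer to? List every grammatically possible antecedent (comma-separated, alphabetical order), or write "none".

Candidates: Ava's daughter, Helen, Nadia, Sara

*her* is a pronoun; Principle B requires it to be free in its binding domain — the clause headed by 'warned'.
— Ava's daughter: object of the clause headed by 'reminded'; c-commands the pronoun but lies outside its binding domain — allowed.
— Helen: subject of the clause headed by 'reminded'; c-commands the pronoun but lies outside its binding domain — allowed.
— Nadia: subject of the matrix clause; c-commands the pronoun but lies outside its binding domain — allowed.
— Sara: subject of the clause headed by 'warned'; c-commands the pronoun within its binding domain — blocked (Principle B).

Ava's daughter, Helen, Nadia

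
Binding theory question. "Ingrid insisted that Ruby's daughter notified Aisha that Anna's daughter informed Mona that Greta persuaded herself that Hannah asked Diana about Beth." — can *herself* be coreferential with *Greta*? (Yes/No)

*herself* is a reflexive; Principle A requires it to be bound within its binding domain — the clause headed by 'persuaded'.
— Greta: subject of the clause headed by 'persuaded'; c-commands the reflexive within its binding domain — allowed (Principle A).

Yes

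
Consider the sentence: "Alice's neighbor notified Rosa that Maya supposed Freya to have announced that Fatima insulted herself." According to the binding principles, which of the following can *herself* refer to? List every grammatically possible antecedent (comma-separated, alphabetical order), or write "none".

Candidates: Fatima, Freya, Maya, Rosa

Fatima

*herself* is a reflexive; Principle A requires it to be bound within its binding domain — the clause headed by 'insulted'.
— Fatima: subject of the clause headed by 'insulted'; c-commands the reflexive within its binding domain — allowed (Principle A).
— Freya: subject of the clause headed by 'announced'; c-commands the reflexive but lies outside its binding domain — cannot bind it (Principle A).
— Maya: subject of the clause headed by 'supposed'; c-commands the reflexive but lies outside its binding domain — cannot bind it (Principle A).
— Rosa: object of the matrix clause; c-commands the reflexive but lies outside its binding domain — cannot bind it (Principle A).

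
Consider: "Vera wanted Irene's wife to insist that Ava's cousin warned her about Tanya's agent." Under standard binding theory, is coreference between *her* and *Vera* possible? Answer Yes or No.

*Vera* is an R-expression; Principle C requires it to be free (not bound by any c-commanding expression).
— her: object of the clause headed by 'warned'; the pronoun does not c-command the R-expression — coreference allowed.

Yes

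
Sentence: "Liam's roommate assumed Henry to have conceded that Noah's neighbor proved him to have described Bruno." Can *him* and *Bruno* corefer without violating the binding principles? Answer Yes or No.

*Bruno* is an R-expression; Principle C requires it to be free (not bound by any c-commanding expression).
— him: subject of the clause headed by 'described'; the pronoun c-commands the R-expression — coreference blocked (Principle C).

No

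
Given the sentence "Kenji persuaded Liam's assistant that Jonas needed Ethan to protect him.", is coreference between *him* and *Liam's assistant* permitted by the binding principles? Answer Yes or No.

Yes

*him* is a pronoun; Principle B requires it to be free in its binding domain — the clause headed by 'protect'.
— Liam's assistant: object of the matrix clause; c-commands the pronoun but lies outside its binding domain — allowed.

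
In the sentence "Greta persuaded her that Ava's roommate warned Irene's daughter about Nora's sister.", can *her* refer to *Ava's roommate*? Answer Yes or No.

*her* is a pronoun; Principle B requires it to be free in its binding domain — the matrix clause.
— Ava's roommate: subject of the clause headed by 'warned'; is c-commanded by the pronoun; coreference would bind this R-expression — blocked (Principle C).

No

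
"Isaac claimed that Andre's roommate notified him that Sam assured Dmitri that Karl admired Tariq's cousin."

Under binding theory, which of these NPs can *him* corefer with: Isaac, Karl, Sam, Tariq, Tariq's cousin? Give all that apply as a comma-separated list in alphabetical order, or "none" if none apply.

*him* is a pronoun; Principle B requires it to be free in its binding domain — the clause headed by 'notified'.
— Isaac: subject of the matrix clause; c-commands the pronoun but lies outside its binding domain — allowed.
— Karl: subject of the clause headed by 'admired'; is c-commanded by the pronoun; coreference would bind this R-expression — blocked (Principle C).
— Sam: subject of the clause headed by 'assured'; is c-commanded by the pronoun; coreference would bind this R-expression — blocked (Principle C).
— Tariq: possessor inside the object DP of the clause headed by 'admired'; is c-commanded by the pronoun; coreference would bind this R-expression — blocked (Principle C).
— Tariq's cousin: object of the clause headed by 'admired'; is c-commanded by the pronoun; coreference would bind this R-expression — blocked (Principle C).

Isaac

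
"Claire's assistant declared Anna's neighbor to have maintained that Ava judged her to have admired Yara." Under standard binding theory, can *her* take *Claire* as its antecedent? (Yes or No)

Yes

*her* is a pronoun; Principle B requires it to be free in its binding domain — the clause headed by 'judged'.
— Claire: possessor inside the subject DP of the matrix clause; does not c-command the pronoun — Principle B does not apply; allowed.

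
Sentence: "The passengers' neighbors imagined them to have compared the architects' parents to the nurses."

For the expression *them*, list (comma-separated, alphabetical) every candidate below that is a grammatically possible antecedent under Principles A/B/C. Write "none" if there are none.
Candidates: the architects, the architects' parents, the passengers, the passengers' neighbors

the passengers

*them* is a pronoun; Principle B requires it to be free in its binding domain — the matrix clause.
— the architects: possessor inside the object DP of the clause headed by 'compared'; is c-commanded by the pronoun; coreference would bind this R-expression — blocked (Principle C).
— the architects' parents: object of the clause headed by 'compared'; is c-commanded by the pronoun; coreference would bind this R-expression — blocked (Principle C).
— the passengers: possessor inside the subject DP of the matrix clause; does not c-command the pronoun — Principle B does not apply; allowed.
— the passengers' neighbors: subject of the matrix clause; c-commands the pronoun within its binding domain — blocked (Principle B).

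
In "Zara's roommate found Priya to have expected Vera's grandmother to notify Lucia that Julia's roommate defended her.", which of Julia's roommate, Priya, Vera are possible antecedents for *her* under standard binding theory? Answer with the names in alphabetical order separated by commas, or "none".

*her* is a pronoun; Principle B requires it to be free in its binding domain — the clause headed by 'defended'.
— Julia's roommate: subject of the clause headed by 'defended'; c-commands the pronoun within its binding domain — blocked (Principle B).
— Priya: subject of the clause headed by 'expected'; c-commands the pronoun but lies outside its binding domain — allowed.
— Vera: possessor inside the subject DP of the clause headed by 'notify'; does not c-command the pronoun — Principle B does not apply; allowed.

Priya, Vera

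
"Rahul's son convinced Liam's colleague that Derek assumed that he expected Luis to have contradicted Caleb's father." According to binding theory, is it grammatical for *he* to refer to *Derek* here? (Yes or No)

Yes

*Derek* is an R-expression; Principle C requires it to be free (not bound by any c-commanding expression).
— he: subject of the clause headed by 'expected'; the pronoun does not c-command the R-expression — coreference allowed.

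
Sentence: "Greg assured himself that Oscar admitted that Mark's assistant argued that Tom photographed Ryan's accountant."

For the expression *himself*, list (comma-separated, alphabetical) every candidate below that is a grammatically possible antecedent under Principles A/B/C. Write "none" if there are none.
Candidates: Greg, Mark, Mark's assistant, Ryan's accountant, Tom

*himself* is a reflexive; Principle A requires it to be bound within its binding domain — the matrix clause.
— Greg: subject of the matrix clause; c-commands the reflexive within its binding domain — allowed (Principle A).
— Mark: possessor inside the subject DP of the clause headed by 'argued'; does not c-command the reflexive — cannot bind it (Principle A).
— Mark's assistant: subject of the clause headed by 'argued'; does not c-command the reflexive — cannot bind it (Principle A).
— Ryan's accountant: object of the clause headed by 'photographed'; does not c-command the reflexive — cannot bind it (Principle A).
— Tom: subject of the clause headed by 'photographed'; does not c-command the reflexive — cannot bind it (Principle A).

Greg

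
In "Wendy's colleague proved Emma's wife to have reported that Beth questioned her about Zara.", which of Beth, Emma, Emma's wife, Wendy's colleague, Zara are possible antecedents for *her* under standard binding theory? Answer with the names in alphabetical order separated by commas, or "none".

*her* is a pronoun; Principle B requires it to be free in its binding domain — the clause headed by 'questioned'.
— Beth: subject of the clause headed by 'questioned'; c-commands the pronoun within its binding domain — blocked (Principle B).
— Emma: possessor inside the subject DP of the clause headed by 'reported'; does not c-command the pronoun — Principle B does not apply; allowed.
— Emma's wife: subject of the clause headed by 'reported'; c-commands the pronoun but lies outside its binding domain — allowed.
— Wendy's colleague: subject of the matrix clause; c-commands the pronoun but lies outside its binding domain — allowed.
— Zara: second object of the clause headed by 'questioned'; is c-commanded by the pronoun; coreference would bind this R-expression — blocked (Principle C).

Emma, Emma's wife, Wendy's colleague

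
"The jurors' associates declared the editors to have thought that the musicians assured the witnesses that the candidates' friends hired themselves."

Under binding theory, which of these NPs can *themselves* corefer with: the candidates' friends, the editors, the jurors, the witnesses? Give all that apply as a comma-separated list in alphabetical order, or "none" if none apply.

*themselves* is a reflexive; Principle A requires it to be bound within its binding domain — the clause headed by 'hired'.
— the candidates' friends: subject of the clause headed by 'hired'; c-commands the reflexive within its binding domain — allowed (Principle A).
— the editors: subject of the clause headed by 'thought'; c-commands the reflexive but lies outside its binding domain — cannot bind it (Principle A).
— the jurors: possessor inside the subject DP of the matrix clause; does not c-command the reflexive — cannot bind it (Principle A).
— the witnesses: object of the clause headed by 'assured'; c-commands the reflexive but lies outside its binding domain — cannot bind it (Principle A).

the candidates' friends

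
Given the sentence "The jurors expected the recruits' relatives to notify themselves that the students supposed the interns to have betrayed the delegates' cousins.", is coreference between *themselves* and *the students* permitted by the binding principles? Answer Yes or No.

*themselves* is a reflexive; Principle A requires it to be bound within its binding domain — the clause headed by 'notify'.
— the students: subject of the clause headed by 'supposed'; does not c-command the reflexive — cannot bind it (Principle A).

No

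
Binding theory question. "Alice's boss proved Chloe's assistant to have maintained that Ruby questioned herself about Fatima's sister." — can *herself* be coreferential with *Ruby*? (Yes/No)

Yes

*herself* is a reflexive; Principle A requires it to be bound within its binding domain — the clause headed by 'questioned'.
— Ruby: subject of the clause headed by 'questioned'; c-commands the reflexive within its binding domain — allowed (Principle A).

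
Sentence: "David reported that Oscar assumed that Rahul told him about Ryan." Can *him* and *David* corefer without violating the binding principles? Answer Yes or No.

Yes

*David* is an R-expression; Principle C requires it to be free (not bound by any c-commanding expression).
— him: object of the clause headed by 'told'; the pronoun does not c-command the R-expression — coreference allowed.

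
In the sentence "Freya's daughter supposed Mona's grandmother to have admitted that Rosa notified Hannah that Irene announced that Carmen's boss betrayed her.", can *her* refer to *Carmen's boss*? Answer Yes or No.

*her* is a pronoun; Principle B requires it to be free in its binding domain — the clause headed by 'betrayed'.
— Carmen's boss: subject of the clause headed by 'betrayed'; c-commands the pronoun within its binding domain — blocked (Principle B).

No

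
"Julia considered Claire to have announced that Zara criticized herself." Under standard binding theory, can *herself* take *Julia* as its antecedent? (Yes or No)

*herself* is a reflexive; Principle A requires it to be bound within its binding domain — the clause headed by 'criticized'.
— Julia: subject of the matrix clause; c-commands the reflexive but lies outside its binding domain — cannot bind it (Principle A).

No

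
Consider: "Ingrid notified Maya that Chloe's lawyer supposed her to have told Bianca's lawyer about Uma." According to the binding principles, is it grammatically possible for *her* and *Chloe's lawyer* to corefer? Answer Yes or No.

*her* is a pronoun; Principle B requires it to be free in its binding domain — the clause headed by 'supposed'.
— Chloe's lawyer: subject of the clause headed by 'supposed'; c-commands the pronoun within its binding domain — blocked (Principle B).

No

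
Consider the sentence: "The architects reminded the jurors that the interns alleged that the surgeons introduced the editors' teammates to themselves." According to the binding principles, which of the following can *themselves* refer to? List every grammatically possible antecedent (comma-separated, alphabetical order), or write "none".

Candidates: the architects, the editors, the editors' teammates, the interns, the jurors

the editors' teammates

*themselves* is a reflexive; Principle A requires it to be bound within its binding domain — the clause headed by 'introduced'.
— the architects: subject of the matrix clause; c-commands the reflexive but lies outside its binding domain — cannot bind it (Principle A).
— the editors: possessor inside the object DP of the clause headed by 'introduced'; does not c-command the reflexive — cannot bind it (Principle A).
— the editors' teammates: object of the clause headed by 'introduced'; c-commands the reflexive within its binding domain — allowed (Principle A).
— the interns: subject of the clause headed by 'alleged'; c-commands the reflexive but lies outside its binding domain — cannot bind it (Principle A).
— the jurors: object of the matrix clause; c-commands the reflexive but lies outside its binding domain — cannot bind it (Principle A).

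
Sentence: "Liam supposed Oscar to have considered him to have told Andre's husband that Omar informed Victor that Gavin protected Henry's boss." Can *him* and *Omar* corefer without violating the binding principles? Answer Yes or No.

No

*Omar* is an R-expression; Principle C requires it to be free (not bound by any c-commanding expression).
— him: subject of the clause headed by 'told'; the pronoun c-commands the R-expression — coreference blocked (Principle C).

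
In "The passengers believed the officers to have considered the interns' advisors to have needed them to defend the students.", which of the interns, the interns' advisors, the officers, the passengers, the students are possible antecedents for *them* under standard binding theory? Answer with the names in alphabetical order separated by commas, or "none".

*them* is a pronoun; Principle B requires it to be free in its binding domain — the clause headed by 'needed'.
— the interns: possessor inside the subject DP of the clause headed by 'needed'; does not c-command the pronoun — Principle B does not apply; allowed.
— the interns' advisors: subject of the clause headed by 'needed'; c-commands the pronoun within its binding domain — blocked (Principle B).
— the officers: subject of the clause headed by 'considered'; c-commands the pronoun but lies outside its binding domain — allowed.
— the passengers: subject of the matrix clause; c-commands the pronoun but lies outside its binding domain — allowed.
— the students: object of the clause headed by 'defend'; is c-commanded by the pronoun; coreference would bind this R-expression — blocked (Principle C).

the interns, the officers, the passengers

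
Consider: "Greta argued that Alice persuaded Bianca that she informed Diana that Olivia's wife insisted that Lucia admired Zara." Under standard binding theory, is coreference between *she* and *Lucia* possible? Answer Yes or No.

*Lucia* is an R-expression; Principle C requires it to be free (not bound by any c-commanding expression).
— she: subject of the clause headed by 'informed'; the pronoun c-commands the R-expression — coreference blocked (Principle C).

No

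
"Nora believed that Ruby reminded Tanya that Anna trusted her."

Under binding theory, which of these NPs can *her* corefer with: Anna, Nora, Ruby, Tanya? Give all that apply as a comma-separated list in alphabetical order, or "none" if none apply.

Nora, Ruby, Tanya

*her* is a pronoun; Principle B requires it to be free in its binding domain — the clause headed by 'trusted'.
— Anna: subject of the clause headed by 'trusted'; c-commands the pronoun within its binding domain — blocked (Principle B).
— Nora: subject of the matrix clause; c-commands the pronoun but lies outside its binding domain — allowed.
— Ruby: subject of the clause headed by 'reminded'; c-commands the pronoun but lies outside its binding domain — allowed.
— Tanya: object of the clause headed by 'reminded'; c-commands the pronoun but lies outside its binding domain — allowed.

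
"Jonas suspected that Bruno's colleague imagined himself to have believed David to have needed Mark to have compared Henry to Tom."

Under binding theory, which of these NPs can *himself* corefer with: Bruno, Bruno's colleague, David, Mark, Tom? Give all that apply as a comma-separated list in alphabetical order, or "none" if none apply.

Bruno's colleague

*himself* is a reflexive; Principle A requires it to be bound within its binding domain — the clause headed by 'imagined'.
— Bruno: possessor inside the subject DP of the clause headed by 'imagined'; does not c-command the reflexive — cannot bind it (Principle A).
— Bruno's colleague: subject of the clause headed by 'imagined'; c-commands the reflexive within its binding domain — allowed (Principle A).
— David: subject of the clause headed by 'needed'; does not c-command the reflexive — cannot bind it (Principle A).
— Mark: subject of the clause headed by 'compared'; does not c-command the reflexive — cannot bind it (Principle A).
— Tom: second object of the clause headed by 'compared'; does not c-command the reflexive — cannot bind it (Principle A).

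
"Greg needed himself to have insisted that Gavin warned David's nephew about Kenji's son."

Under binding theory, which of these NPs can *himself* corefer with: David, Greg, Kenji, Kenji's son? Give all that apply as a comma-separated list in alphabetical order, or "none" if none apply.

*himself* is a reflexive; Principle A requires it to be bound within its binding domain — the matrix clause.
— David: possessor inside the object DP of the clause headed by 'warned'; does not c-command the reflexive — cannot bind it (Principle A).
— Greg: subject of the matrix clause; c-commands the reflexive within its binding domain — allowed (Principle A).
— Kenji: possessor inside the second object DP of the clause headed by 'warned'; does not c-command the reflexive — cannot bind it (Principle A).
— Kenji's son: second object of the clause headed by 'warned'; does not c-command the reflexive — cannot bind it (Principle A).

Greg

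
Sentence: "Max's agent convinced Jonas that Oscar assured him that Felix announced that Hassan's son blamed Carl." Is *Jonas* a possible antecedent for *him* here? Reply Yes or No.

*him* is a pronoun; Principle B requires it to be free in its binding domain — the clause headed by 'assured'.
— Jonas: object of the matrix clause; c-commands the pronoun but lies outside its binding domain — allowed.

Yes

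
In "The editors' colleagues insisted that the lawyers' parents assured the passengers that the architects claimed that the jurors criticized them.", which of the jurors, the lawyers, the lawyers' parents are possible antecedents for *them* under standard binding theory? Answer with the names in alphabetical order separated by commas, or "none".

*them* is a pronoun; Principle B requires it to be free in its binding domain — the clause headed by 'criticized'.
— the jurors: subject of the clause headed by 'criticized'; c-commands the pronoun within its binding domain — blocked (Principle B).
— the lawyers: possessor inside the subject DP of the clause headed by 'assured'; does not c-command the pronoun — Principle B does not apply; allowed.
— the lawyers' parents: subject of the clause headed by 'assured'; c-commands the pronoun but lies outside its binding domain — allowed.

the lawyers, the lawyers' parents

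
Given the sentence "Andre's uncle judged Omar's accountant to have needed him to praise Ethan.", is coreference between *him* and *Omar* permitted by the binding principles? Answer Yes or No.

*him* is a pronoun; Principle B requires it to be free in its binding domain — the clause headed by 'needed'.
— Omar: possessor inside the subject DP of the clause headed by 'needed'; does not c-command the pronoun — Principle B does not apply; allowed.

Yes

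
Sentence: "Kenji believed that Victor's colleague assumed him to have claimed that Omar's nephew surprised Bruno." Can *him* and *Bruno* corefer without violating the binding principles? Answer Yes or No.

No

*Bruno* is an R-expression; Principle C requires it to be free (not bound by any c-commanding expression).
— him: subject of the clause headed by 'claimed'; the pronoun c-commands the R-expression — coreference blocked (Principle C).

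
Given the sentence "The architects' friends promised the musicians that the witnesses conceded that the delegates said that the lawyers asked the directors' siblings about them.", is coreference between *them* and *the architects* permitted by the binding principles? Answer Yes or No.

*them* is a pronoun; Principle B requires it to be free in its binding domain — the clause headed by 'asked'.
— the architects: possessor inside the subject DP of the matrix clause; does not c-command the pronoun — Principle B does not apply; allowed.

Yes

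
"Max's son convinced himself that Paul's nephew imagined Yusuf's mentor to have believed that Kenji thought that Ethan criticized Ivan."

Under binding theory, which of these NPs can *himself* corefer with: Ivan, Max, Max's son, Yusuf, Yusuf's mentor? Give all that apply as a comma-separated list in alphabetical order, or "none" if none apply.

*himself* is a reflexive; Principle A requires it to be bound within its binding domain — the matrix clause.
— Ivan: object of the clause headed by 'criticized'; does not c-command the reflexive — cannot bind it (Principle A).
— Max: possessor inside the subject DP of the matrix clause; does not c-command the reflexive — cannot bind it (Principle A).
— Max's son: subject of the matrix clause; c-commands the reflexive within its binding domain — allowed (Principle A).
— Yusuf: possessor inside the subject DP of the clause headed by 'believed'; does not c-command the reflexive — cannot bind it (Principle A).
— Yusuf's mentor: subject of the clause headed by 'believed'; does not c-command the reflexive — cannot bind it (Principle A).

Max's son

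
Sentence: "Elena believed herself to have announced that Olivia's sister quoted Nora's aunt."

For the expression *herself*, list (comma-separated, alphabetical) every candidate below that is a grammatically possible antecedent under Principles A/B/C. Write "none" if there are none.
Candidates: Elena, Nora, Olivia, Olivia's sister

*herself* is a reflexive; Principle A requires it to be bound within its binding domain — the matrix clause.
— Elena: subject of the matrix clause; c-commands the reflexive within its binding domain — allowed (Principle A).
— Nora: possessor inside the object DP of the clause headed by 'quoted'; does not c-command the reflexive — cannot bind it (Principle A).
— Olivia: possessor inside the subject DP of the clause headed by 'quoted'; does not c-command the reflexive — cannot bind it (Principle A).
— Olivia's sister: subject of the clause headed by 'quoted'; does not c-command the reflexive — cannot bind it (Principle A).

Elena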